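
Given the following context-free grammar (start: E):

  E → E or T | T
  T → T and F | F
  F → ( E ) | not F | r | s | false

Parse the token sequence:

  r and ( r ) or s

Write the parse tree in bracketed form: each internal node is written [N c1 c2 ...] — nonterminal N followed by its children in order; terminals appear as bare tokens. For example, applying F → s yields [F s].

E
E or T
T or T
T and F or T
F and F or T
r and F or T
r and ( E ) or T
r and ( T ) or T
r and ( F ) or T
r and ( r ) or T
r and ( r ) or F
r and ( r ) or s

[E [E [T [T [F r]] and [F ( [E [T [F r]]] )]]] or [T [F s]]]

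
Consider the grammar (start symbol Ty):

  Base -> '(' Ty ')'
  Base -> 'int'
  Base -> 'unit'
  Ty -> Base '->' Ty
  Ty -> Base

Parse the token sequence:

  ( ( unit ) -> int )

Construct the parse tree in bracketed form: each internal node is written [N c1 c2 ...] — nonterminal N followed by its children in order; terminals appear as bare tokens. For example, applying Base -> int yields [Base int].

[Ty [Base ( [Ty [Base ( [Ty [Base unit]] )] -> [Ty [Base int]]] )]]

Ty
Base
( Ty )
( Base -> Ty )
( ( Ty ) -> Ty )
( ( Base ) -> Ty )
( ( unit ) -> Ty )
( ( unit ) -> Base )
( ( unit ) -> int )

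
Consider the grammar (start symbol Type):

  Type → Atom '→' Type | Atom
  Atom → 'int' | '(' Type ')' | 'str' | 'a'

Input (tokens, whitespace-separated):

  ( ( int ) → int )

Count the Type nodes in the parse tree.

[Type [Atom ( [Type [Atom ( [Type [Atom int]] )] → [Type [Atom int]]] )]]

4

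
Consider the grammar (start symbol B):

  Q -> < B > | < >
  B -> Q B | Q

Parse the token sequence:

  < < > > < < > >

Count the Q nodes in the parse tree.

4

[B [Q < [B [Q < >]] >] [B [Q < [B [Q < >]] >]]]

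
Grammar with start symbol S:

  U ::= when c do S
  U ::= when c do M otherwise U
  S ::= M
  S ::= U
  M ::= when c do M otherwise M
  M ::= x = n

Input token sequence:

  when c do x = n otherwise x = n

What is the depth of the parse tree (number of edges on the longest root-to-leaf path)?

3

[S [M when c do [M x = n] otherwise [M x = n]]]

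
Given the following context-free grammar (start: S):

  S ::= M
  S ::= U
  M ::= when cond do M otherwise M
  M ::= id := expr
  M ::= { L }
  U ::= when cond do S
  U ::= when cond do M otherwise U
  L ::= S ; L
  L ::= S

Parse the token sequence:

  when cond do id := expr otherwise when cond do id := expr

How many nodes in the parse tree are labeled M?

2

[S [U when cond do [M id := expr] otherwise [U when cond do [S [M id := expr]]]]]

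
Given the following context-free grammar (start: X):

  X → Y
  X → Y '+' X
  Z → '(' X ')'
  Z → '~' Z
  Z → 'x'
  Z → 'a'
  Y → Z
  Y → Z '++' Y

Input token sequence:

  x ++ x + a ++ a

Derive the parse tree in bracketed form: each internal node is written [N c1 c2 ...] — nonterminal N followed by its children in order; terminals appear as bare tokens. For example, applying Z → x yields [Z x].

X
Y + X
Z ++ Y + X
x ++ Y + X
x ++ Z + X
x ++ x + X
x ++ x + Y
x ++ x + Z ++ Y
x ++ x + a ++ Y
x ++ x + a ++ Z
x ++ x + a ++ a

[X [Y [Z x] ++ [Y [Z x]]] + [X [Y [Z a] ++ [Y [Z a]]]]]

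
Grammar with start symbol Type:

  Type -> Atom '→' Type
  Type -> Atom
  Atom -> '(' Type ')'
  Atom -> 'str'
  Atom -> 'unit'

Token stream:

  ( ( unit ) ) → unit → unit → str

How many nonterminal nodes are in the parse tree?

12

[Type [Atom ( [Type [Atom ( [Type [Atom unit]] )]] )] → [Type [Atom unit] → [Type [Atom unit] → [Type [Atom str]]]]]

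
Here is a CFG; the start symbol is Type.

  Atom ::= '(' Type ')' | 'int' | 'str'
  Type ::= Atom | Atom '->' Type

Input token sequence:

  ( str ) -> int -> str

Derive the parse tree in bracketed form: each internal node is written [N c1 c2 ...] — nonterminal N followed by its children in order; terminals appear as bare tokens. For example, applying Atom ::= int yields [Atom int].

Type
Atom -> Type
( Type ) -> Type
( Atom ) -> Type
( str ) -> Type
( str ) -> Atom -> Type
( str ) -> int -> Type
( str ) -> int -> Atom
( str ) -> int -> str

[Type [Atom ( [Type [Atom str]] )] -> [Type [Atom int] -> [Type [Atom str]]]]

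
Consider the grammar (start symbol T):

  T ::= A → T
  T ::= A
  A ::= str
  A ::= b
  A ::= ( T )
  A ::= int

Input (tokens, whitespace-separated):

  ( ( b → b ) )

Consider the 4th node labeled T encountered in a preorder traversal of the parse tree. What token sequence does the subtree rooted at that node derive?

[T [A ( [T [A ( [T [A b] → [T [A b]]] )]] )]]

b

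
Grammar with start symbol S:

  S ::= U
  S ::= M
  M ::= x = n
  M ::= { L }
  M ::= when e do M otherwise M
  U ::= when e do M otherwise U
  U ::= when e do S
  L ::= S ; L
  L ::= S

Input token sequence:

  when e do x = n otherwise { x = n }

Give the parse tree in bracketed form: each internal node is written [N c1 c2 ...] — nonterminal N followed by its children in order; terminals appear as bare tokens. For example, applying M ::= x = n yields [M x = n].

[S [M when e do [M x = n] otherwise [M { [L [S [M x = n]]] }]]]

S
M
when e do M otherwise M
when e do x = n otherwise M
when e do x = n otherwise { L }
when e do x = n otherwise { S }
when e do x = n otherwise { M }
when e do x = n otherwise { x = n }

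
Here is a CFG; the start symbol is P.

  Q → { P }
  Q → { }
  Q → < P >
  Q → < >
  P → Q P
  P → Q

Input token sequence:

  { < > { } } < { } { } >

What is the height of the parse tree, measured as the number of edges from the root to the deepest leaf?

[P [Q { [P [Q < >] [P [Q { }]]] }] [P [Q < [P [Q { }] [P [Q { }]]] >]]]

6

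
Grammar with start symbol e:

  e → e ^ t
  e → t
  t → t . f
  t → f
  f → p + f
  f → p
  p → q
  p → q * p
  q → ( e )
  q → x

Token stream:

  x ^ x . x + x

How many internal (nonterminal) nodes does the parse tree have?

[e [e [t [f [p [q x]]]]] ^ [t [t [f [p [q x]]]] . [f [p [q x]] + [f [p [q x]]]]]]

17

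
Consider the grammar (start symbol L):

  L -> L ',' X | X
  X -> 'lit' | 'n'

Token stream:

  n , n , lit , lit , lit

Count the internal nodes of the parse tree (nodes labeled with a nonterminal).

[L [L [L [L [L [X n]] , [X n]] , [X lit]] , [X lit]] , [X lit]]

10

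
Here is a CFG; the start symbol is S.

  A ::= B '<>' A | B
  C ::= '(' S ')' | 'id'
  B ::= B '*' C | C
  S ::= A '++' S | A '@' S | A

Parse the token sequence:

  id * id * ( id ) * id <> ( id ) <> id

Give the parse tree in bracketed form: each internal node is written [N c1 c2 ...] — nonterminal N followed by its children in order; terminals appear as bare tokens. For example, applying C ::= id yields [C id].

[S [A [B [B [B [B [C id]] * [C id]] * [C ( [S [A [B [C id]]]] )]] * [C id]] <> [A [B [C ( [S [A [B [C id]]]] )]] <> [A [B [C id]]]]]]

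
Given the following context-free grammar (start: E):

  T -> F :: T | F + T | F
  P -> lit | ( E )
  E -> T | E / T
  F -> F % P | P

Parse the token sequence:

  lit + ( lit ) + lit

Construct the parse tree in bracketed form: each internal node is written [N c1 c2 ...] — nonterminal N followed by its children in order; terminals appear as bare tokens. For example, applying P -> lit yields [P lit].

E
T
F + T
P + T
lit + T
lit + F + T
lit + P + T
lit + ( E ) + T
lit + ( T ) + T
lit + ( F ) + T
lit + ( P ) + T
lit + ( lit ) + T
lit + ( lit ) + F
lit + ( lit ) + P
lit + ( lit ) + lit

[E [T [F [P lit]] + [T [F [P ( [E [T [F [P lit]]]] )]] + [T [F [P lit]]]]]]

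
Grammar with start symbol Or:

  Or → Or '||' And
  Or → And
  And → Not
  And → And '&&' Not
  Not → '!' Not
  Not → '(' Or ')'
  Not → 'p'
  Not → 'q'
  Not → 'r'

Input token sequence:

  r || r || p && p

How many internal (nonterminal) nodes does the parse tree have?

11

[Or [Or [Or [And [Not r]]] || [And [Not r]]] || [And [And [Not p]] && [Not p]]]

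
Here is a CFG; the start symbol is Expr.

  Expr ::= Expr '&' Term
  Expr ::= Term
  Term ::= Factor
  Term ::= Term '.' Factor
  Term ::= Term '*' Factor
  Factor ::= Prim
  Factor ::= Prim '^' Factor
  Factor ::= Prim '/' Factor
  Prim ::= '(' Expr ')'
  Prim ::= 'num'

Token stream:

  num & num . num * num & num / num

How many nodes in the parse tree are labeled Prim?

[Expr [Expr [Expr [Term [Factor [Prim num]]]] & [Term [Term [Term [Factor [Prim num]]] . [Factor [Prim num]]] * [Factor [Prim num]]]] & [Term [Factor [Prim num] / [Factor [Prim num]]]]]

6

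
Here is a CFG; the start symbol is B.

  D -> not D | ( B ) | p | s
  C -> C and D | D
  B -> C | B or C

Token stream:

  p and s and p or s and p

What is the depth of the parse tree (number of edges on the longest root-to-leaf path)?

6

[B [B [C [C [C [D p]] and [D s]] and [D p]]] or [C [C [D s]] and [D p]]]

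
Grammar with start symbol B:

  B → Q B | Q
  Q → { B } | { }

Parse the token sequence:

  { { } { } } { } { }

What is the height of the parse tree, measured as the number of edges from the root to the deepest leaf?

[B [Q { [B [Q { }] [B [Q { }]]] }] [B [Q { }] [B [Q { }]]]]

5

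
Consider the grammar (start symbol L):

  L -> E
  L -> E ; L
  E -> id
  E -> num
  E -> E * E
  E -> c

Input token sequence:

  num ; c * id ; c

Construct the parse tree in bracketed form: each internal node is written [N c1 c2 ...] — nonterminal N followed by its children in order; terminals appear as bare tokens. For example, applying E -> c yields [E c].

[L [E num] ; [L [E [E c] * [E id]] ; [L [E c]]]]

L
E ; L
num ; L
num ; E ; L
num ; E * E ; L
num ; c * E ; L
num ; c * id ; L
num ; c * id ; E
num ; c * id ; c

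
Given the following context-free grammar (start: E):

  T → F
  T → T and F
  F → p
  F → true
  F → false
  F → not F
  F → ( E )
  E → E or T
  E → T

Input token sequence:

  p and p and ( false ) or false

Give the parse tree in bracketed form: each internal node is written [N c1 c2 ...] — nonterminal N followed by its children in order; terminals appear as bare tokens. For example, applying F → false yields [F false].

[E [E [T [T [T [F p]] and [F p]] and [F ( [E [T [F false]]] )]]] or [T [F false]]]

E
E or T
T or T
T and F or T
T and F and F or T
F and F and F or T
p and F and F or T
p and p and F or T
p and p and ( E ) or T
p and p and ( T ) or T
p and p and ( F ) or T
p and p and ( false ) or T
p and p and ( false ) or F
p and p and ( false ) or false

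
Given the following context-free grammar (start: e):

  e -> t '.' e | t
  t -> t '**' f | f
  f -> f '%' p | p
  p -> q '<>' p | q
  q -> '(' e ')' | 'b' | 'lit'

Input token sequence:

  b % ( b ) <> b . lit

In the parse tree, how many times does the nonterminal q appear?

[e [t [f [f [p [q b]]] % [p [q ( [e [t [f [p [q b]]]]] )] <> [p [q b]]]]] . [e [t [f [p [q lit]]]]]]

5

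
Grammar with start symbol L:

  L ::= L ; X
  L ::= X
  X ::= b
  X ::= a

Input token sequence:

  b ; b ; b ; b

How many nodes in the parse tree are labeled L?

4

[L [L [L [L [X b]] ; [X b]] ; [X b]] ; [X b]]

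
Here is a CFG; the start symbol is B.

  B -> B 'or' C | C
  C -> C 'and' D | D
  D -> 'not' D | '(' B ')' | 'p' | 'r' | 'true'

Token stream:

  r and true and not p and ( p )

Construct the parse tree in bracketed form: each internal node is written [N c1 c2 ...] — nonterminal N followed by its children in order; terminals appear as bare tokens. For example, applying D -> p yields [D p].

B
C
C and D
C and D and D
C and D and D and D
D and D and D and D
r and D and D and D
r and true and D and D
r and true and not D and D
r and true and not p and D
r and true and not p and ( B )
r and true and not p and ( C )
r and true and not p and ( D )
r and true and not p and ( p )

[B [C [C [C [C [D r]] and [D true]] and [D not [D p]]] and [D ( [B [C [D p]]] )]]]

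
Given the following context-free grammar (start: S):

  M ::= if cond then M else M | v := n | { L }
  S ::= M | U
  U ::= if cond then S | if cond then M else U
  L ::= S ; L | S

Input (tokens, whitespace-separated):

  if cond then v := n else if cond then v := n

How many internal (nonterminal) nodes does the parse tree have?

[S [U if cond then [M v := n] else [U if cond then [S [M v := n]]]]]

6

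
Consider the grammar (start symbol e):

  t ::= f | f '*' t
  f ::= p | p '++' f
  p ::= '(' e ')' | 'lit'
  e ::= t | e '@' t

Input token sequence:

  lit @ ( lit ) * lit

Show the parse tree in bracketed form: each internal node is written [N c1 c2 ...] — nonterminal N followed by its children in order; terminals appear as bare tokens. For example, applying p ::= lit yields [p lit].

[e [e [t [f [p lit]]]] @ [t [f [p ( [e [t [f [p lit]]]] )]] * [t [f [p lit]]]]]

e
e @ t
t @ t
f @ t
p @ t
lit @ t
lit @ f * t
lit @ p * t
lit @ ( e ) * t
lit @ ( t ) * t
lit @ ( f ) * t
lit @ ( p ) * t
lit @ ( lit ) * t
lit @ ( lit ) * f
lit @ ( lit ) * p
lit @ ( lit ) * lit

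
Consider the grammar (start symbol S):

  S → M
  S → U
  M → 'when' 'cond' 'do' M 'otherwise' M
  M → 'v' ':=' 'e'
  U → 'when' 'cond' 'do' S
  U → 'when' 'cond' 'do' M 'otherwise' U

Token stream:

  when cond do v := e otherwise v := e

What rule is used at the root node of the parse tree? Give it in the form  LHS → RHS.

S → M

[S [M when cond do [M v := e] otherwise [M v := e]]]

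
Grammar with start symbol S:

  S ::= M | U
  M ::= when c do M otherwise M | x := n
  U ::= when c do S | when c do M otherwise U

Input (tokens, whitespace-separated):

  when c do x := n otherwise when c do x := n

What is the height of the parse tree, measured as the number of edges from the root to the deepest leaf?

5

[S [U when c do [M x := n] otherwise [U when c do [S [M x := n]]]]]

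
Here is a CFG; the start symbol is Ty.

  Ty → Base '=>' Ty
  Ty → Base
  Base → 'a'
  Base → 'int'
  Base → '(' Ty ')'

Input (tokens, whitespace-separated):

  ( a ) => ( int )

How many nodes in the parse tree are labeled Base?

4

[Ty [Base ( [Ty [Base a]] )] => [Ty [Base ( [Ty [Base int]] )]]]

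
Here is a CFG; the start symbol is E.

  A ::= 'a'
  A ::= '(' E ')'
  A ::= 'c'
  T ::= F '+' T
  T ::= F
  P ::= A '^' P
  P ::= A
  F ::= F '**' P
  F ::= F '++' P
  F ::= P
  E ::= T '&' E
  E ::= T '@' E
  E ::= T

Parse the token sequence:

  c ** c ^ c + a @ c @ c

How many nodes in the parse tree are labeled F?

[E [T [F [F [P [A c]]] ** [P [A c] ^ [P [A c]]]] + [T [F [P [A a]]]]] @ [E [T [F [P [A c]]]] @ [E [T [F [P [A c]]]]]]]

5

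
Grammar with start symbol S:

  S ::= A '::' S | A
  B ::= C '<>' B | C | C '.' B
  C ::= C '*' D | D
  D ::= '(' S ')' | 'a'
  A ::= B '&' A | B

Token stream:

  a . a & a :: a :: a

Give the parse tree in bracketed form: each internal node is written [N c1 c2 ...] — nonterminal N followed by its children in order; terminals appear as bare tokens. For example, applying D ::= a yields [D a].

[S [A [B [C [D a]] . [B [C [D a]]]] & [A [B [C [D a]]]]] :: [S [A [B [C [D a]]]] :: [S [A [B [C [D a]]]]]]]

S
A :: S
B & A :: S
C . B & A :: S
D . B & A :: S
a . B & A :: S
a . C & A :: S
a . D & A :: S
a . a & A :: S
a . a & B :: S
a . a & C :: S
a . a & D :: S
a . a & a :: S
a . a & a :: A :: S
a . a & a :: B :: S
a . a & a :: C :: S
a . a & a :: D :: S
a . a & a :: a :: S
a . a & a :: a :: A
a . a & a :: a :: B
a . a & a :: a :: C
a . a & a :: a :: D
a . a & a :: a :: a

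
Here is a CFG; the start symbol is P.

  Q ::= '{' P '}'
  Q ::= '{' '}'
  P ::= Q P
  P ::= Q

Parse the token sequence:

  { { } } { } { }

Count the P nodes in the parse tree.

4

[P [Q { [P [Q { }]] }] [P [Q { }] [P [Q { }]]]]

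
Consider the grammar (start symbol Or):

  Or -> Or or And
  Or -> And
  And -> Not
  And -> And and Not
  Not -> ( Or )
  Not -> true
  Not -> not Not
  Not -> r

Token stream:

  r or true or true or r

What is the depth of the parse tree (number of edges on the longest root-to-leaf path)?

[Or [Or [Or [Or [And [Not r]]] or [And [Not true]]] or [And [Not true]]] or [And [Not r]]]

6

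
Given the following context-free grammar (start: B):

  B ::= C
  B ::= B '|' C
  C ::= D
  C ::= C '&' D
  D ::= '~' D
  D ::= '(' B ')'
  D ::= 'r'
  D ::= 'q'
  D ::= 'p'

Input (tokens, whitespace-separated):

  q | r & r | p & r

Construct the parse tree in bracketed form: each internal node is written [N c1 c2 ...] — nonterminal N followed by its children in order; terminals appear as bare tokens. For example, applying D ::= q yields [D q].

[B [B [B [C [D q]]] | [C [C [D r]] & [D r]]] | [C [C [D p]] & [D r]]]

B
B | C
B | C | C
C | C | C
D | C | C
q | C | C
q | C & D | C
q | D & D | C
q | r & D | C
q | r & r | C
q | r & r | C & D
q | r & r | D & D
q | r & r | p & D
q | r & r | p & r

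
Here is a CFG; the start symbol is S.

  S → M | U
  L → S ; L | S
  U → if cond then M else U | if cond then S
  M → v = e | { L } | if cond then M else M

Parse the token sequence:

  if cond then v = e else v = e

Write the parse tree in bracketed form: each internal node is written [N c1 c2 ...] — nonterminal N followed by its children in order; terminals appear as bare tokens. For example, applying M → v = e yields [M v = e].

[S [M if cond then [M v = e] else [M v = e]]]

S
M
if cond then M else M
if cond then v = e else M
if cond then v = e else v = e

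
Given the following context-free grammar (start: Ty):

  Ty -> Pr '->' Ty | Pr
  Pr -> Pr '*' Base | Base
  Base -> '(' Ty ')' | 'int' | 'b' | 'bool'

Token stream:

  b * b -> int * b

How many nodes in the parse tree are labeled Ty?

[Ty [Pr [Pr [Base b]] * [Base b]] -> [Ty [Pr [Pr [Base int]] * [Base b]]]]

2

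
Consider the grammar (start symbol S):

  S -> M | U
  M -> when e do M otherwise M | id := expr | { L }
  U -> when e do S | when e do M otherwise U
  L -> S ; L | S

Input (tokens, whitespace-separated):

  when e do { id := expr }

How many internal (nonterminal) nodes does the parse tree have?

7

[S [U when e do [S [M { [L [S [M id := expr]]] }]]]]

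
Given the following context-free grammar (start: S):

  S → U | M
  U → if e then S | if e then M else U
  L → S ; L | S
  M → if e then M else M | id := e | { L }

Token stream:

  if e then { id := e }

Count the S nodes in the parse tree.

3

[S [U if e then [S [M { [L [S [M id := e]]] }]]]]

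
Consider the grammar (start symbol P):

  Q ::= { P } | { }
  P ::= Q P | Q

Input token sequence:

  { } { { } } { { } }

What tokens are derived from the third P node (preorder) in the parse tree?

{ }

[P [Q { }] [P [Q { [P [Q { }]] }] [P [Q { [P [Q { }]] }]]]]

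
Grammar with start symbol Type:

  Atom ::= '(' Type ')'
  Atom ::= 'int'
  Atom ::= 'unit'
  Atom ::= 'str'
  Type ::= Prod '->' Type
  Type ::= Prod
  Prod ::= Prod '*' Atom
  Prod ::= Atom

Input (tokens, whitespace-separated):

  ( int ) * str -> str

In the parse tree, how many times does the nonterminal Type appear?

[Type [Prod [Prod [Atom ( [Type [Prod [Atom int]]] )]] * [Atom str]] -> [Type [Prod [Atom str]]]]

3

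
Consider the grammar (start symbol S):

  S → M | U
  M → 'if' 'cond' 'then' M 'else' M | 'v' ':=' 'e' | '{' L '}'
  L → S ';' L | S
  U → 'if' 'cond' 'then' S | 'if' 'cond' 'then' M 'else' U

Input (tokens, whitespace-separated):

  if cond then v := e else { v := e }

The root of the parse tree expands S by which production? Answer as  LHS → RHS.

S → M

[S [M if cond then [M v := e] else [M { [L [S [M v := e]]] }]]]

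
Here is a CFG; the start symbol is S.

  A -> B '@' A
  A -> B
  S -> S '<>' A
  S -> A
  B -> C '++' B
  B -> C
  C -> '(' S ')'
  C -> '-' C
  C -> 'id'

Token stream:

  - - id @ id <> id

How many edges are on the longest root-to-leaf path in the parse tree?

[S [S [A [B [C - [C - [C id]]]] @ [A [B [C id]]]]] <> [A [B [C id]]]]

7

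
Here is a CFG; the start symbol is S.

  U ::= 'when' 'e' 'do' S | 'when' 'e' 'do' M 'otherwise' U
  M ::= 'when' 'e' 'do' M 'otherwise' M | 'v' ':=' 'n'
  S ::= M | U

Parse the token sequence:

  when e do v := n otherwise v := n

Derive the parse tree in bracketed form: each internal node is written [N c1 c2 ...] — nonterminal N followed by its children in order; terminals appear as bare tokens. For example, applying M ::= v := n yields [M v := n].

S
M
when e do M otherwise M
when e do v := n otherwise M
when e do v := n otherwise v := n

[S [M when e do [M v := n] otherwise [M v := n]]]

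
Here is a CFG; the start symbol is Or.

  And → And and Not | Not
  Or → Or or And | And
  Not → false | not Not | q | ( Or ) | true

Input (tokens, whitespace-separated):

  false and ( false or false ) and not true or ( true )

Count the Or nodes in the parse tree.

[Or [Or [And [And [And [Not false]] and [Not ( [Or [Or [And [Not false]]] or [And [Not false]]] )]] and [Not not [Not true]]]] or [And [Not ( [Or [And [Not true]]] )]]]

5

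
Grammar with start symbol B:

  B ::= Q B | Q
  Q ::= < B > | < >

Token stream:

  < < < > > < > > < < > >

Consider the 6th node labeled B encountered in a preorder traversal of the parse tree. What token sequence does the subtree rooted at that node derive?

< >

[B [Q < [B [Q < [B [Q < >]] >] [B [Q < >]]] >] [B [Q < [B [Q < >]] >]]]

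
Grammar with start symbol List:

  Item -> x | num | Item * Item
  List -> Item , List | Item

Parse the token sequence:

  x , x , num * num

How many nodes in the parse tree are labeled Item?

5

[List [Item x] , [List [Item x] , [List [Item [Item num] * [Item num]]]]]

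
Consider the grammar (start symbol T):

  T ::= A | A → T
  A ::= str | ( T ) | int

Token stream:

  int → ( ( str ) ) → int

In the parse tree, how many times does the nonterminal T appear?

[T [A int] → [T [A ( [T [A ( [T [A str]] )]] )] → [T [A int]]]]

5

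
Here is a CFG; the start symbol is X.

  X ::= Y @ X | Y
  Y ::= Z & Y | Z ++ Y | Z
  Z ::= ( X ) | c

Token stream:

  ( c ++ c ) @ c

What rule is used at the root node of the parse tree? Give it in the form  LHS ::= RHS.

X ::= Y @ X

[X [Y [Z ( [X [Y [Z c] ++ [Y [Z c]]]] )]] @ [X [Y [Z c]]]]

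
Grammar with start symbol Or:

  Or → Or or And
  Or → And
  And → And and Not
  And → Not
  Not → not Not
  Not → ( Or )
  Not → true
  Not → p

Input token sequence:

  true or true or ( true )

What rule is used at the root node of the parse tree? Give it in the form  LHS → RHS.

[Or [Or [Or [And [Not true]]] or [And [Not true]]] or [And [Not ( [Or [And [Not true]]] )]]]

Or → Or or And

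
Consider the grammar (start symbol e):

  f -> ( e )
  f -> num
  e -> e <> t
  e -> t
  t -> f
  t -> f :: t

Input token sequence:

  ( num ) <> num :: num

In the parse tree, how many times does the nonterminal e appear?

[e [e [t [f ( [e [t [f num]]] )]]] <> [t [f num] :: [t [f num]]]]

3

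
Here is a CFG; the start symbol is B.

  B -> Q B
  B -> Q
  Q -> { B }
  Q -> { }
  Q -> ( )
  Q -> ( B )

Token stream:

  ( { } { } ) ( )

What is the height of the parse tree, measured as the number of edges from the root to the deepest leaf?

5

[B [Q ( [B [Q { }] [B [Q { }]]] )] [B [Q ( )]]]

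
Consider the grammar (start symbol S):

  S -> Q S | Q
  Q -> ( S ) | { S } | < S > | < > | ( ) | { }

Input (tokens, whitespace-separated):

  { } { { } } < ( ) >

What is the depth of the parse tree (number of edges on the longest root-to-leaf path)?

6

[S [Q { }] [S [Q { [S [Q { }]] }] [S [Q < [S [Q ( )]] >]]]]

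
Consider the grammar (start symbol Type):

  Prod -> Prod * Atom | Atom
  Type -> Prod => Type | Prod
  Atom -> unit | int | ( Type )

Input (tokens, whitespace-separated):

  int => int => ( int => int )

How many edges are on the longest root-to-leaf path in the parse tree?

9

[Type [Prod [Atom int]] => [Type [Prod [Atom int]] => [Type [Prod [Atom ( [Type [Prod [Atom int]] => [Type [Prod [Atom int]]]] )]]]]]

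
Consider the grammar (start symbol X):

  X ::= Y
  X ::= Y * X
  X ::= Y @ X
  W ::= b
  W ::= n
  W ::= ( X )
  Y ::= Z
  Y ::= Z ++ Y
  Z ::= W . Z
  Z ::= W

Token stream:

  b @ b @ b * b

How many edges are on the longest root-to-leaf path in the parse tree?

[X [Y [Z [W b]]] @ [X [Y [Z [W b]]] @ [X [Y [Z [W b]]] * [X [Y [Z [W b]]]]]]]

7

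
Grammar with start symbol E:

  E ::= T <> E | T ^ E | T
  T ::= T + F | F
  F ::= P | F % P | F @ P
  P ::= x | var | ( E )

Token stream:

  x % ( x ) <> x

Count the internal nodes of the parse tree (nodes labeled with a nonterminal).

14

[E [T [F [F [P x]] % [P ( [E [T [F [P x]]]] )]]] <> [E [T [F [P x]]]]]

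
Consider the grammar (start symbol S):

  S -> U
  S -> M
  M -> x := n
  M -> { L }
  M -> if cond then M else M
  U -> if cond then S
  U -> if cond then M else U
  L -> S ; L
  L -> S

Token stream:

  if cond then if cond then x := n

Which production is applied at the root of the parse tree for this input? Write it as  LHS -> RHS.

S -> U

[S [U if cond then [S [U if cond then [S [M x := n]]]]]]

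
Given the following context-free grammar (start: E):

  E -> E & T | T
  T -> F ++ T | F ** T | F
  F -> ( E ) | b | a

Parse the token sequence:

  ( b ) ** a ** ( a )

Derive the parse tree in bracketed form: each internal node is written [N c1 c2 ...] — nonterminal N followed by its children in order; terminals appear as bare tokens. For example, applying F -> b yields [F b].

E
T
F ** T
( E ) ** T
( T ) ** T
( F ) ** T
( b ) ** T
( b ) ** F ** T
( b ) ** a ** T
( b ) ** a ** F
( b ) ** a ** ( E )
( b ) ** a ** ( T )
( b ) ** a ** ( F )
( b ) ** a ** ( a )

[E [T [F ( [E [T [F b]]] )] ** [T [F a] ** [T [F ( [E [T [F a]]] )]]]]]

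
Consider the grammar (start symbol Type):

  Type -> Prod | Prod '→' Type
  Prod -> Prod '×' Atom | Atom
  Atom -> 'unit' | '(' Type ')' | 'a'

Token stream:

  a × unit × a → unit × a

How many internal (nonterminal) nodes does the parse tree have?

[Type [Prod [Prod [Prod [Atom a]] × [Atom unit]] × [Atom a]] → [Type [Prod [Prod [Atom unit]] × [Atom a]]]]

12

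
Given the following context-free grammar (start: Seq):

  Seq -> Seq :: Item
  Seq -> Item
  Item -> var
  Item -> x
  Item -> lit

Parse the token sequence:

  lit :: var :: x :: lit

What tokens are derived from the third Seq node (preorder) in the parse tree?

lit :: var

[Seq [Seq [Seq [Seq [Item lit]] :: [Item var]] :: [Item x]] :: [Item lit]]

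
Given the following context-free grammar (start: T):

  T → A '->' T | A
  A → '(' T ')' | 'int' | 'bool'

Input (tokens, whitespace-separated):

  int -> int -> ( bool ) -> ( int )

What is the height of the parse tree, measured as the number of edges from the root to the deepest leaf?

[T [A int] -> [T [A int] -> [T [A ( [T [A bool]] )] -> [T [A ( [T [A int]] )]]]]]

7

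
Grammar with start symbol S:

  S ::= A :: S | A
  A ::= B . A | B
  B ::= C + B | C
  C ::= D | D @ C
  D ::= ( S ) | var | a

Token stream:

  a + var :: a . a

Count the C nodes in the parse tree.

4

[S [A [B [C [D a]] + [B [C [D var]]]]] :: [S [A [B [C [D a]]] . [A [B [C [D a]]]]]]]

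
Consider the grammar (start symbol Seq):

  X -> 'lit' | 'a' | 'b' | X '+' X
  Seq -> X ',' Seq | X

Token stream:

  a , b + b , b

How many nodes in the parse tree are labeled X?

5

[Seq [X a] , [Seq [X [X b] + [X b]] , [Seq [X b]]]]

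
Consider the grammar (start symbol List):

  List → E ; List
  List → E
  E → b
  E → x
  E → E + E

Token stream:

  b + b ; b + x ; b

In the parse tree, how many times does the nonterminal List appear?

[List [E [E b] + [E b]] ; [List [E [E b] + [E x]] ; [List [E b]]]]

3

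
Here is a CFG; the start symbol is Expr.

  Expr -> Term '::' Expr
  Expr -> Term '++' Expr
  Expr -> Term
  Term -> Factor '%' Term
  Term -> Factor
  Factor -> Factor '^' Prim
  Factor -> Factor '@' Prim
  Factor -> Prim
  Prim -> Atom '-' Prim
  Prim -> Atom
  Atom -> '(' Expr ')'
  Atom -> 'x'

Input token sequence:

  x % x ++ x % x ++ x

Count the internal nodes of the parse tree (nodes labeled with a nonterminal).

23

[Expr [Term [Factor [Prim [Atom x]]] % [Term [Factor [Prim [Atom x]]]]] ++ [Expr [Term [Factor [Prim [Atom x]]] % [Term [Factor [Prim [Atom x]]]]] ++ [Expr [Term [Factor [Prim [Atom x]]]]]]]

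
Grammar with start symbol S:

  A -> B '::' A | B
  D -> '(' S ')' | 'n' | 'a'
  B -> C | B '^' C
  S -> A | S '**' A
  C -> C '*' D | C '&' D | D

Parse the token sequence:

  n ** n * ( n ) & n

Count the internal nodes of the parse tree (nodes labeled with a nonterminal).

[S [S [A [B [C [D n]]]]] ** [A [B [C [C [C [D n]] * [D ( [S [A [B [C [D n]]]]] )]] & [D n]]]]]

19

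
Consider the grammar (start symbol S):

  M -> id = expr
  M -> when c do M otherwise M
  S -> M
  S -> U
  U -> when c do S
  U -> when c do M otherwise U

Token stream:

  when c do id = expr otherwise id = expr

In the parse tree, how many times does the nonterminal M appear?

3

[S [M when c do [M id = expr] otherwise [M id = expr]]]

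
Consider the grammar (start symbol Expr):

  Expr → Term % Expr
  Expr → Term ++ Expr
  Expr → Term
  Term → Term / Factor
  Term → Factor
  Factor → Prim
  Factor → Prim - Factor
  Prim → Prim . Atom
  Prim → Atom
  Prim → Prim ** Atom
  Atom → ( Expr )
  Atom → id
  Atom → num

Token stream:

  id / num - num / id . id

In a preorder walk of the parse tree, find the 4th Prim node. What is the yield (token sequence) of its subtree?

[Expr [Term [Term [Term [Factor [Prim [Atom id]]]] / [Factor [Prim [Atom num]] - [Factor [Prim [Atom num]]]]] / [Factor [Prim [Prim [Atom id]] . [Atom id]]]]]

id . id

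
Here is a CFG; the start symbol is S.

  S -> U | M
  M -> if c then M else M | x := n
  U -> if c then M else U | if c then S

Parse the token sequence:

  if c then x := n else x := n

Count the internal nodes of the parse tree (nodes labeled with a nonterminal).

4

[S [M if c then [M x := n] else [M x := n]]]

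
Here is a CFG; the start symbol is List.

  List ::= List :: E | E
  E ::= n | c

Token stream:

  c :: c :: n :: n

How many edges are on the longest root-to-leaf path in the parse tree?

5

[List [List [List [List [E c]] :: [E c]] :: [E n]] :: [E n]]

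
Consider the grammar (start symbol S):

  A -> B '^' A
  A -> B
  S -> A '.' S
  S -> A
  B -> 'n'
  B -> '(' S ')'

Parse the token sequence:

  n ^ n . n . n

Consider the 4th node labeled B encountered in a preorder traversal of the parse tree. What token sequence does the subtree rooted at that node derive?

n

[S [A [B n] ^ [A [B n]]] . [S [A [B n]] . [S [A [B n]]]]]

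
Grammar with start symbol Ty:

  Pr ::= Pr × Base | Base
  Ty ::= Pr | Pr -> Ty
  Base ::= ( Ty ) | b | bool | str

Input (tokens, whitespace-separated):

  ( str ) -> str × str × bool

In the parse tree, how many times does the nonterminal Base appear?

[Ty [Pr [Base ( [Ty [Pr [Base str]]] )]] -> [Ty [Pr [Pr [Pr [Base str]] × [Base str]] × [Base bool]]]]

5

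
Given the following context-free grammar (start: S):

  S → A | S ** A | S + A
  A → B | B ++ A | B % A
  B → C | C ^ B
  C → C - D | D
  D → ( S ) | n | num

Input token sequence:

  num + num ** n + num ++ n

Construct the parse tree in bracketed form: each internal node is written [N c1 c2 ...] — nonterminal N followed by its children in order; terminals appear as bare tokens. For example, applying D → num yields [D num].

[S [S [S [S [A [B [C [D num]]]]] + [A [B [C [D num]]]]] ** [A [B [C [D n]]]]] + [A [B [C [D num]]] ++ [A [B [C [D n]]]]]]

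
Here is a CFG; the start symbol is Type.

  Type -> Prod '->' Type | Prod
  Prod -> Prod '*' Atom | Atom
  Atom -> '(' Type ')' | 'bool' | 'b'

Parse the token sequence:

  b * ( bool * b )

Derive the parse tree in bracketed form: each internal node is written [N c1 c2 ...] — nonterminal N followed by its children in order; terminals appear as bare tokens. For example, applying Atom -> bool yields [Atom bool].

Type
Prod
Prod * Atom
Atom * Atom
b * Atom
b * ( Type )
b * ( Prod )
b * ( Prod * Atom )
b * ( Atom * Atom )
b * ( bool * Atom )
b * ( bool * b )

[Type [Prod [Prod [Atom b]] * [Atom ( [Type [Prod [Prod [Atom bool]] * [Atom b]]] )]]]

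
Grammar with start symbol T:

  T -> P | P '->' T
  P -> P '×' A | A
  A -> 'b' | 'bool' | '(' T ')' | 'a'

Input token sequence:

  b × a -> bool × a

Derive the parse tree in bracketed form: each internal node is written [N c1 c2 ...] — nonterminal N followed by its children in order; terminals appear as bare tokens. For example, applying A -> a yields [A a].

[T [P [P [A b]] × [A a]] -> [T [P [P [A bool]] × [A a]]]]

T
P -> T
P × A -> T
A × A -> T
b × A -> T
b × a -> T
b × a -> P
b × a -> P × A
b × a -> A × A
b × a -> bool × A
b × a -> bool × a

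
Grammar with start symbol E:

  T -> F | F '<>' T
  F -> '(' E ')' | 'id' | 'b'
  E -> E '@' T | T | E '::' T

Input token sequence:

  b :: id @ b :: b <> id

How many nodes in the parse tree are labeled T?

[E [E [E [E [T [F b]]] :: [T [F id]]] @ [T [F b]]] :: [T [F b] <> [T [F id]]]]

5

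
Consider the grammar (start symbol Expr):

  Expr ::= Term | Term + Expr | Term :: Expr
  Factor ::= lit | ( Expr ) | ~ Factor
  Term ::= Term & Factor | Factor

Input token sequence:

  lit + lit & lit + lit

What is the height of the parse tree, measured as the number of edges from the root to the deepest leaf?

5

[Expr [Term [Factor lit]] + [Expr [Term [Term [Factor lit]] & [Factor lit]] + [Expr [Term [Factor lit]]]]]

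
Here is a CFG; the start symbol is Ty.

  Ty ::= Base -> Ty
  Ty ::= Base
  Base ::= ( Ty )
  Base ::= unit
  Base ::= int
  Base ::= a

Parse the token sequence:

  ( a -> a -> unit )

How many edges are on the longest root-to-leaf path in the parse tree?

[Ty [Base ( [Ty [Base a] -> [Ty [Base a] -> [Ty [Base unit]]]] )]]

6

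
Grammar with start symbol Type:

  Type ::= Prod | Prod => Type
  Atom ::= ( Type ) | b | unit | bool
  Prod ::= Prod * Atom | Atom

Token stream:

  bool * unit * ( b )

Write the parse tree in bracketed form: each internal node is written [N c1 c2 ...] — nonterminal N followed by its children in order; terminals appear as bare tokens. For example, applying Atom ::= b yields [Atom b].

Type
Prod
Prod * Atom
Prod * Atom * Atom
Atom * Atom * Atom
bool * Atom * Atom
bool * unit * Atom
bool * unit * ( Type )
bool * unit * ( Prod )
bool * unit * ( Atom )
bool * unit * ( b )

[Type [Prod [Prod [Prod [Atom bool]] * [Atom unit]] * [Atom ( [Type [Prod [Atom b]]] )]]]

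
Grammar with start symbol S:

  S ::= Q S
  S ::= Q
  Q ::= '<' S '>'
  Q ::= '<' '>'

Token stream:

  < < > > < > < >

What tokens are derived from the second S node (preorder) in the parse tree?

[S [Q < [S [Q < >]] >] [S [Q < >] [S [Q < >]]]]

< >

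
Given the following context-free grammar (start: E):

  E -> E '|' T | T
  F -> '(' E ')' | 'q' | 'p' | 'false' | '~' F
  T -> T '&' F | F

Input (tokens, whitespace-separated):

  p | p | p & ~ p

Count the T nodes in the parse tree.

[E [E [E [T [F p]]] | [T [F p]]] | [T [T [F p]] & [F ~ [F p]]]]

4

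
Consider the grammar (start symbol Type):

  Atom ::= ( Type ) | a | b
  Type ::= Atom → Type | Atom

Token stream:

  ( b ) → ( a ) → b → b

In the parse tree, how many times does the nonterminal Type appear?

6

[Type [Atom ( [Type [Atom b]] )] → [Type [Atom ( [Type [Atom a]] )] → [Type [Atom b] → [Type [Atom b]]]]]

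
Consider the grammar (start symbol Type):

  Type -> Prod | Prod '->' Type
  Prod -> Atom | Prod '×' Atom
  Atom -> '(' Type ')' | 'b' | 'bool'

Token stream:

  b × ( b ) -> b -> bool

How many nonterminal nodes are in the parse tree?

[Type [Prod [Prod [Atom b]] × [Atom ( [Type [Prod [Atom b]]] )]] -> [Type [Prod [Atom b]] -> [Type [Prod [Atom bool]]]]]

14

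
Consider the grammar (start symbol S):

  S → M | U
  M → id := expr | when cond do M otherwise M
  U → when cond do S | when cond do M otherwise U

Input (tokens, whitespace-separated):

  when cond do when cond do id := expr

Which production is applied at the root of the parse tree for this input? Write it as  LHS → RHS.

[S [U when cond do [S [U when cond do [S [M id := expr]]]]]]

S → U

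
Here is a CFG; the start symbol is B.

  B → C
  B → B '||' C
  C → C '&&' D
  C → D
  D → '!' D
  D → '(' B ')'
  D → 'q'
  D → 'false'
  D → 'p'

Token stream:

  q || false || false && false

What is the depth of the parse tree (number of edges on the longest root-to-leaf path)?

[B [B [B [C [D q]]] || [C [D false]]] || [C [C [D false]] && [D false]]]

5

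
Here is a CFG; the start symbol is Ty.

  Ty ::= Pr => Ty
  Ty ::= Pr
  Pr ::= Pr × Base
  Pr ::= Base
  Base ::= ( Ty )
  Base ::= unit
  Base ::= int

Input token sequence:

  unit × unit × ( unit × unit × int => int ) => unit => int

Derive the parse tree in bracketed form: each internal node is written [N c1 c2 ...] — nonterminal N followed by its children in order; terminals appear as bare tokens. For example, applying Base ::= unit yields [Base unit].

[Ty [Pr [Pr [Pr [Base unit]] × [Base unit]] × [Base ( [Ty [Pr [Pr [Pr [Base unit]] × [Base unit]] × [Base int]] => [Ty [Pr [Base int]]]] )]] => [Ty [Pr [Base unit]] => [Ty [Pr [Base int]]]]]

Ty
Pr => Ty
Pr × Base => Ty
Pr × Base × Base => Ty
Base × Base × Base => Ty
unit × Base × Base => Ty
unit × unit × Base => Ty
unit × unit × ( Ty ) => Ty
unit × unit × ( Pr => Ty ) => Ty
unit × unit × ( Pr × Base => Ty ) => Ty
unit × unit × ( Pr × Base × Base => Ty ) => Ty
unit × unit × ( Base × Base × Base => Ty ) => Ty
unit × unit × ( unit × Base × Base => Ty ) => Ty
unit × unit × ( unit × unit × Base => Ty ) => Ty
unit × unit × ( unit × unit × int => Ty ) => Ty
unit × unit × ( unit × unit × int => Pr ) => Ty
unit × unit × ( unit × unit × int => Base ) => Ty
unit × unit × ( unit × unit × int => int ) => Ty
unit × unit × ( unit × unit × int => int ) => Pr => Ty
unit × unit × ( unit × unit × int => int ) => Base => Ty
unit × unit × ( unit × unit × int => int ) => unit => Ty
unit × unit × ( unit × unit × int => int ) => unit => Pr
unit × unit × ( unit × unit × int => int ) => unit => Base
unit × unit × ( unit × unit × int => int ) => unit => int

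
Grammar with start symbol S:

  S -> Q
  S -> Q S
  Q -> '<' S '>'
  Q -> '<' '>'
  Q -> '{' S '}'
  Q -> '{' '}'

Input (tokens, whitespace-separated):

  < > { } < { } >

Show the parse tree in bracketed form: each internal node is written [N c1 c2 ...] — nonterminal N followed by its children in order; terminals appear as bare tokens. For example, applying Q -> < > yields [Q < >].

S
Q S
< > S
< > Q S
< > { } S
< > { } Q
< > { } < S >
< > { } < Q >
< > { } < { } >

[S [Q < >] [S [Q { }] [S [Q < [S [Q { }]] >]]]]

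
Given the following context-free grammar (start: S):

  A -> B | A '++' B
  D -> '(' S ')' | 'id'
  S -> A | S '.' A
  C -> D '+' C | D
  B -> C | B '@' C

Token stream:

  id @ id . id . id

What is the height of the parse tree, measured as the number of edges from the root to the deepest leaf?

[S [S [S [A [B [B [C [D id]]] @ [C [D id]]]]] . [A [B [C [D id]]]]] . [A [B [C [D id]]]]]

8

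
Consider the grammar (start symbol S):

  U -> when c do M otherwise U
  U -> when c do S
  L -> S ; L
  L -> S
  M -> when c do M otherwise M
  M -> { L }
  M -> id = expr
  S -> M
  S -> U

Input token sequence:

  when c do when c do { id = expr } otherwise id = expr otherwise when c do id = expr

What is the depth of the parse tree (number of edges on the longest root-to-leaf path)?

[S [U when c do [M when c do [M { [L [S [M id = expr]]] }] otherwise [M id = expr]] otherwise [U when c do [S [M id = expr]]]]]

7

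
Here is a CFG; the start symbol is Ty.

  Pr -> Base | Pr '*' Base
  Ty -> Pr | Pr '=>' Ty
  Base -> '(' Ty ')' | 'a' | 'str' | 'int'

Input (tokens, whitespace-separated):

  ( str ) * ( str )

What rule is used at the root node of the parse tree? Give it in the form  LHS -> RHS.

[Ty [Pr [Pr [Base ( [Ty [Pr [Base str]]] )]] * [Base ( [Ty [Pr [Base str]]] )]]]

Ty -> Pr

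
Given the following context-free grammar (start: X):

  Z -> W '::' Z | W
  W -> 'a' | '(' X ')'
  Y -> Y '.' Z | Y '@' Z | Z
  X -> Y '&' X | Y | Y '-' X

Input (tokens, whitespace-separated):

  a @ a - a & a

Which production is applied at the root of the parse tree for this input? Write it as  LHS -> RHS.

X -> Y '-' X

[X [Y [Y [Z [W a]]] @ [Z [W a]]] - [X [Y [Z [W a]]] & [X [Y [Z [W a]]]]]]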